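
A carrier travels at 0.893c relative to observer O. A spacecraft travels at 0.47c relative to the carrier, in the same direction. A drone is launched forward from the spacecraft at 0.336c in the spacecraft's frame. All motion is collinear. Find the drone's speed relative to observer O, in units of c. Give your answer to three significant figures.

0.980c

First combine the drone and spacecraft (S''→S'): u₁ = (0.336 + 0.47)/(1 + 0.336×0.47) = 0.806/1.15792 = 0.69608.
Then combine with the carrier (S'→S): u = (0.69608 + 0.893)/(1 + 0.69608×0.893) = 1.58908/1.62159944 = 0.97995.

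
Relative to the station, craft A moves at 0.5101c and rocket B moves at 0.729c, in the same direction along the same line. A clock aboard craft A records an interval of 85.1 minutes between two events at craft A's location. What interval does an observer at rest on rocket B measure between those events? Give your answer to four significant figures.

Transform craft A's velocity into rocket B's frame: (0.5101 − 0.729)/(1 − 0.5101·0.729) = −0.2189/0.6281371, so the relative speed is 0.34849c.
At |u| = 0.34849c, γ = (1 − 0.121445)^(−1/2) = 1.0669.
The clock on craft A records proper time, so rocket B measures Δt = γΔτ = 1.0669 × 85.1 = 90.79 minutes.

90.79 minutes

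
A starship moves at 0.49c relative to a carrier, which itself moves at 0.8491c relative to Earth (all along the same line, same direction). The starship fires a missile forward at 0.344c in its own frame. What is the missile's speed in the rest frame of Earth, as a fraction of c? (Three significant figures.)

0.973c

Apply u = (u'+v)/(1+u'v) twice. Missile in the carrier frame: (0.344+0.49)/(1+0.344·0.49) = 0.834/1.16856 = 0.7137c.
That velocity, transformed to the rest frame of Earth: (0.7137+0.8491)/(1+0.7137·0.8491) = 1.5628/1.60600267 = 0.9731c.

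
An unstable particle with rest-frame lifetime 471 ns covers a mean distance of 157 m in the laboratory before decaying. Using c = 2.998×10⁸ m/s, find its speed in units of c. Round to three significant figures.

0.744c

d = βγcτ ⇒ βγ = d/(cτ) = 157.0 m / (141.2058 m) = 1.1119.
β = (βγ)/√(1+(βγ)²) = 1.1119/√2.23632 = 0.744.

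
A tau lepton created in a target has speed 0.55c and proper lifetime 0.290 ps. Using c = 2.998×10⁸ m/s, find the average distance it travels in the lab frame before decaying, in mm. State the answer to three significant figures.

γ = 1/√(1 − β²) = 1/√(1 − 0.3025) = 1/√0.6975 = 1/0.835165 = 1.1974.
Lab-frame lifetime: Δt = γτ = 1.1974 × 0.290 ps = 0.34725 ps.
Distance: d = vΔt = 0.55 × 2.998×10⁸ m/s × 3.4725×10^-13 s = 5.73×10^-5 m = 0.0573 mm.

0.0573 mm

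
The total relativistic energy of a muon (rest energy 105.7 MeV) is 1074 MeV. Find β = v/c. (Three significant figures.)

γ = E/(mc²) = 1074/105.7 = 10.161.
β = √(1 − 1/γ²) = √(1 − 0.00968561) = √0.99031439 = 0.995.

0.995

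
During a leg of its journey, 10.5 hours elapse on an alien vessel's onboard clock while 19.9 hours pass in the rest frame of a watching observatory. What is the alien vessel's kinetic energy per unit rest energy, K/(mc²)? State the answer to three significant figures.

The time-dilation ratio gives γ = 19.9/10.5 = 1.89524.
K/(mc²) = γ − 1 = 1.89524 − 1 = 0.895.

0.895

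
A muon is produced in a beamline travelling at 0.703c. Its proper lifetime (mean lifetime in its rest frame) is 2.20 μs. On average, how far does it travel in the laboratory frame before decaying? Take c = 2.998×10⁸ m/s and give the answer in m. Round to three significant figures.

Lorentz factor: γ = (1 − 0.494209)^(−1/2) = 1.4061.
Lab-frame lifetime: Δt = γτ = 1.4061 × 2.20 μs = 3.0934 μs.
Distance: d = vΔt = 0.703 × 2.998×10⁸ m/s × 3.0934×10^-6 s = 652 m.

652 m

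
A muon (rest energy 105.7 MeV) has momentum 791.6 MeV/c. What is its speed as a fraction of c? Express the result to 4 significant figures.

0.9912c

pc/(mc²) = 791.6/105.7 = 7.4891 = βγ = β/√(1−β²).
So β² = x²/(1 + x²) with x = 7.4891: x² = 56.0866, β² = 56.0866/57.0866 = 0.982483, β = 0.9912.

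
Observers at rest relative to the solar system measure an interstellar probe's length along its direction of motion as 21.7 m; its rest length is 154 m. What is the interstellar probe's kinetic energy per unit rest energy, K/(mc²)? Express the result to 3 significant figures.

6.10

From L = L₀/γ: γ = 154/21.7 = 7.09677.
Since K = (γ−1)mc², K/(mc²) = 7.09677 − 1 = 6.10.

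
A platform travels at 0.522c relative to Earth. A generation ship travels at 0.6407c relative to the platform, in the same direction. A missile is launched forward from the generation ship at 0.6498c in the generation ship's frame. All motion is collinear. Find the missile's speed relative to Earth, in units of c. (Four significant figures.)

0.9712c

First combine the missile and generation ship (S''→S'): u₁ = (0.6498 + 0.6407)/(1 + 0.6498×0.6407) = 1.2905/1.41632686 = 0.91116.
Then combine with the platform (S'→S): u = (0.91116 + 0.522)/(1 + 0.91116×0.522) = 1.43316/1.47562552 = 0.97122.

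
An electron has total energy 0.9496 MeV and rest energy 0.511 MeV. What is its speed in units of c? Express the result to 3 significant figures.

Total energy E = γmc² gives γ = 0.9496/0.511 = 1.8583.
Hence β = √(1 − 1/γ²) = √(1 − 0.28958) = √0.71042 = 0.843.

0.843c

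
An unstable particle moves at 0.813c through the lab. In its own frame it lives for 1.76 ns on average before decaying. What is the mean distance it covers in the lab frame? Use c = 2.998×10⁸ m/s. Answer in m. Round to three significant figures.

0.737 m

Lorentz factor: γ = (1 − 0.660969)^(−1/2) = 1.7174.
Lab-frame lifetime: Δt = γτ = 1.7174 × 1.76 ns = 3.0226 ns.
Distance: d = vΔt = 0.813 × 2.998×10⁸ m/s × 3.0226×10^-9 s = 0.737 m.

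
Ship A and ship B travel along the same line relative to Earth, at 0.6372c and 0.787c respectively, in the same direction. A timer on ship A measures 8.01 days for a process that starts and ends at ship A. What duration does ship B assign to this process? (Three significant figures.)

Speed of ship A in ship B's frame: u = (v_A − v_B)/(1 − v_A v_B/c²) = (0.6372 − 0.787)/(1 − 0.6372×0.787) = −0.1498/0.4985236 = −0.30049; |u| = 0.30049c.
γ for this relative speed: γ = 1/√(1 − 0.0902942) = 1.0485.
Ship A's interval is proper; time dilation gives Δt_B = γΔτ = 1.0485 × 8.01 days = 8.40 days.

8.40 days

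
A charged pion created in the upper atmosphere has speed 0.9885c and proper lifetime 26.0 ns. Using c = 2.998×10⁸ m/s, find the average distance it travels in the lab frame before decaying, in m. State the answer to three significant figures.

51.0 m

γ = 1/√(1 − β²) = 1/√(1 − 0.97713225) = 1/√0.02286775 = 1/0.151221 = 6.6128.
Lab-frame lifetime: Δt = γτ = 6.6128 × 26.0 ns = 171.93 ns.
Distance: d = vΔt = 0.9885 × 2.998×10⁸ m/s × 1.7193×10^-7 s = 51.0 m.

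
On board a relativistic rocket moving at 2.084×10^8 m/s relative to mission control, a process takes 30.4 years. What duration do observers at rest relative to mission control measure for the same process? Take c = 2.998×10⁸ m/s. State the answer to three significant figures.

β = v/c = (2.084×10^8 m/s)/(2.998×10⁸ m/s) = 0.69513.
γ = 1/√(1 − β²) = 1/√(1 − 0.4832057169) = 1/√0.5167942831 = 1/0.718884 = 1.391.
The onboard clock measures proper time, so the interval in the rest frame of mission control is dilated: Δt = γ·Δτ = 1.391 × 30.4 years = 42.3 years.

42.3 years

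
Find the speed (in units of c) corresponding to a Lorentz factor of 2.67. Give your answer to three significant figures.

0.927c

β = √(1 − 1/γ²) = √(1 − 1/7.1289) = √0.859726 = 0.927.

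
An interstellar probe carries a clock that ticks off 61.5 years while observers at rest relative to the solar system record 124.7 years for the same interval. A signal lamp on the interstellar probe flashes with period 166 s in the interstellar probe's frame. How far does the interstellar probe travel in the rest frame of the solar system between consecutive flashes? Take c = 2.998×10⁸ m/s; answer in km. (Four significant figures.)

8.778×10^7 km

γ = Δt/Δτ = 124.7/61.5 = 2.02764.
β = √(1 − 1/γ²) = 0.86992. Lab-frame period = γτ = 2.02764×166 s = 336.59 s. Distance = βc × γτ = 0.86992 × 2.998×10⁸ m/s × 336.59 s = 8.7783×10^10 m = 8.778×10^7 km.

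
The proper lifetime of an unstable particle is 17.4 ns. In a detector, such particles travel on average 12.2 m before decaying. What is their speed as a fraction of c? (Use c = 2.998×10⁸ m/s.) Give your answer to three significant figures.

0.919c

d = βγcτ ⇒ βγ = d/(cτ) = 12.20 m / (5.21652 m) = 2.3387.
β = (βγ)/√(1+(βγ)²) = 2.3387/√6.46952 = 0.919.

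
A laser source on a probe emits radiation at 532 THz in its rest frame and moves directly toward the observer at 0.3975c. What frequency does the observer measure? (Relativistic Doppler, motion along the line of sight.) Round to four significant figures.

810.2 THz

Relativistic Doppler (source moving toward): f_obs = f_src · √((1+β)/(1−β)).
With β = 0.3975: factor = √(1.3975/0.6025) = 1.523.
f_obs = 532 × 1.523 = 810.2 THz.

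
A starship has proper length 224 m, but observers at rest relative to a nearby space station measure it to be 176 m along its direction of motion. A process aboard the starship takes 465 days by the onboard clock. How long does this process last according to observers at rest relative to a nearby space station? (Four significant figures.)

Length contraction gives γ = L₀/L = 224/176 = 1.27273.
Δt = γΔτ = 1.27273 × 465 = 591.8 days.

591.8 days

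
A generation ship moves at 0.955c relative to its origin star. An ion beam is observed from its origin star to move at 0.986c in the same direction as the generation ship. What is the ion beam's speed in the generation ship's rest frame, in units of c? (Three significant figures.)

Transform to the generation ship's frame: u' = (u − v)/(1 − uv/c²).
u' = (0.986 − 0.955)/(1 − 0.986×0.955) = 0.031/0.05837 = 0.53109.
Speed in the generation ship's frame: 0.531c (in the same direction).

0.531c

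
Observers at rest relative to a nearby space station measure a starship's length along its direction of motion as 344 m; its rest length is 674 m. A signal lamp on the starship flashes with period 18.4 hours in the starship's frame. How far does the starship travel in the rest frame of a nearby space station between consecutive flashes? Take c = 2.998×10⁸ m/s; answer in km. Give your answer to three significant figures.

γ = L₀/L = 674/344 = 1.9593.
β = √(1 − 1/γ²) = 0.85995. Lab-frame period = γτ = 1.9593×18.4 hours = 36.051 hours. Distance = βc × γτ = 0.85995 × 2.998×10⁸ m/s × 129783.6 s = 3.3460×10^13 m = 3.35×10^10 km.

3.35×10^10 km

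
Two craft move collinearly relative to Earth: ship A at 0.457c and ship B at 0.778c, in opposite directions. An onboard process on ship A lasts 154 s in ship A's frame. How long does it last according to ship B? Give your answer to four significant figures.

373.6 s

Transform ship A's velocity into ship B's frame: (0.457 + 0.778)/(1 + 0.457·0.778) = 1.235/1.355546, so the relative speed is 0.91107c.
γ for this relative speed: γ = 1/√(1 − 0.830049) = 2.4257.
The clock on ship A records proper time, so ship B measures Δt = γΔτ = 2.4257 × 154 = 373.6 s.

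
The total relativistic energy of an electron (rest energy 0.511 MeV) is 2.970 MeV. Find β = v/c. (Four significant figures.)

0.9851

Total energy E = γmc² gives γ = 2.970/0.511 = 5.8121.
Hence β = √(1 − 1/γ²) = √(1 − 0.0296029) = √0.9703971 = 0.9851.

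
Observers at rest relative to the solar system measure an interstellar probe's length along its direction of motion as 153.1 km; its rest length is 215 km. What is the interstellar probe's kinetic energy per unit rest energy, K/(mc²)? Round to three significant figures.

Length contraction gives γ = L₀/L = 215/153.1 = 1.40431.
Since K = (γ−1)mc², K/(mc²) = 1.40431 − 1 = 0.404.

0.404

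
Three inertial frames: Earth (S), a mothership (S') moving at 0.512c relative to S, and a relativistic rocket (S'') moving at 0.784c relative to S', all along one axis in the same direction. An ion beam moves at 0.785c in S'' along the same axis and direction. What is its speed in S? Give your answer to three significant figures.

0.991c

Apply u = (u'+v)/(1+u'v) twice. Ion beam in the mothership frame: (0.785+0.784)/(1+0.785·0.784) = 1.569/1.61544 = 0.97125c.
That velocity, transformed to the rest frame of Earth: (0.97125+0.512)/(1+0.97125·0.512) = 1.48325/1.49728 = 0.99063c.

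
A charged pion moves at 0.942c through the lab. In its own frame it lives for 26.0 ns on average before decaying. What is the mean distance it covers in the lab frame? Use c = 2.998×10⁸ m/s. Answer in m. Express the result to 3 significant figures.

21.9 m

Lorentz factor: γ = (1 − 0.887364)^(−1/2) = 2.9796.
Lab-frame lifetime: Δt = γτ = 2.9796 × 26.0 ns = 77.47 ns.
Distance: d = vΔt = 0.942 × 2.998×10⁸ m/s × 7.7470×10^-8 s = 21.9 m.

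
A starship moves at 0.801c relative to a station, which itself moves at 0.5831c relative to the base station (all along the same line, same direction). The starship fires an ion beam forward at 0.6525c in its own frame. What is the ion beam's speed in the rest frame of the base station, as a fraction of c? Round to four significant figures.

0.9878c

First combine the ion beam and starship (S''→S'): u₁ = (0.6525 + 0.801)/(1 + 0.6525×0.801) = 1.4535/1.5226525 = 0.95458.
Then combine with the station (S'→S): u = (0.95458 + 0.5831)/(1 + 0.95458×0.5831) = 1.53768/1.556615598 = 0.98784.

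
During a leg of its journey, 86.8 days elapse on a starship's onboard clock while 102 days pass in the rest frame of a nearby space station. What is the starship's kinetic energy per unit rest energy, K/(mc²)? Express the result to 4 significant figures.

The time-dilation ratio gives γ = 102/86.8 = 1.17512.
Since K = (γ−1)mc², K/(mc²) = 1.17512 − 1 = 0.1751.

0.1751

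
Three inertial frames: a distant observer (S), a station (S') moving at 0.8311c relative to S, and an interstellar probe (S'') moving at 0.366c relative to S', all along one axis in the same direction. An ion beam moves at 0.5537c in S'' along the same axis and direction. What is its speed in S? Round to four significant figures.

First combine the ion beam and interstellar probe (S''→S'): u₁ = (0.5537 + 0.366)/(1 + 0.5537×0.366) = 0.9197/1.2026542 = 0.76473.
Then combine with the station (S'→S): u = (0.76473 + 0.8311)/(1 + 0.76473×0.8311) = 1.59583/1.635567103 = 0.9757.

0.9757c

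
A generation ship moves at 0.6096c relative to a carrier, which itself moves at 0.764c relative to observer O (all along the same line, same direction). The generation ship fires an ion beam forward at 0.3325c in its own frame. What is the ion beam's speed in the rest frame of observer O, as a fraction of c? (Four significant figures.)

Apply u = (u'+v)/(1+u'v) twice. Ion beam in the carrier frame: (0.3325+0.6096)/(1+0.3325·0.6096) = 0.9421/1.202692 = 0.78333c.
That velocity, transformed to the rest frame of observer O: (0.78333+0.764)/(1+0.78333·0.764) = 1.54733/1.59846412 = 0.96801c.

0.9680c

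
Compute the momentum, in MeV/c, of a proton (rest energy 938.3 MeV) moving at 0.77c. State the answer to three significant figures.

Lorentz factor: γ = (1 − 0.5929)^(−1/2) = 1.5673.
Momentum: p = γβ·mc = 1.5673 × 0.77 × 938.3 MeV/c = 1130 MeV/c.

1130 MeV/c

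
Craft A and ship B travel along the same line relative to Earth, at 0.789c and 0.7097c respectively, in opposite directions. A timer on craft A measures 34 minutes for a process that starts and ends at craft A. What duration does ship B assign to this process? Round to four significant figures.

122.5 minutes

Speed of craft A in ship B's frame: u = (v_A + v_B)/(1 + v_A v_B/c²) = (0.789 + 0.7097)/(1 + 0.789×0.7097) = 1.4987/1.5599533 = 0.96073; |u| = 0.96073c.
At |u| = 0.96073c, γ = (1 − 0.923002)^(−1/2) = 3.6038.
The clock on craft A records proper time, so ship B measures Δt = γΔτ = 3.6038 × 34 = 122.5 minutes.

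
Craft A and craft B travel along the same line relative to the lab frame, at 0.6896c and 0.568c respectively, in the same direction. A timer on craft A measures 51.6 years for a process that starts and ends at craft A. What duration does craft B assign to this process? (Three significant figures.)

52.7 years

Speed of craft A in craft B's frame: u = (v_A − v_B)/(1 − v_A v_B/c²) = (0.6896 − 0.568)/(1 − 0.6896×0.568) = 0.1216/0.6083072 = 0.1999; |u| = 0.1999c.
At |u| = 0.1999c, γ = (1 − 0.03996)^(−1/2) = 1.0206.
Craft A's interval is proper; time dilation gives Δt_B = γΔτ = 1.0206 × 51.6 years = 52.7 years.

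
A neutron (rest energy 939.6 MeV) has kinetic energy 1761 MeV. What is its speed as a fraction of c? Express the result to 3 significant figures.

K = (γ−1)mc², so γ = 1 + 1761/939.6 = 2.8742.
Then v/c = √(1 − γ⁻²) = √(1 − 0.12105) = √0.87895 = 0.938.

0.938c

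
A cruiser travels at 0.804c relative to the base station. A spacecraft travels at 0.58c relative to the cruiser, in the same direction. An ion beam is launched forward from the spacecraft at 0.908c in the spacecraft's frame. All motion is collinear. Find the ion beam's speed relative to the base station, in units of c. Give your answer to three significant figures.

First combine the ion beam and spacecraft (S''→S'): u₁ = (0.908 + 0.58)/(1 + 0.908×0.58) = 1.488/1.52664 = 0.97469.
Then combine with the cruiser (S'→S): u = (0.97469 + 0.804)/(1 + 0.97469×0.804) = 1.77869/1.78365076 = 0.99722.

0.997c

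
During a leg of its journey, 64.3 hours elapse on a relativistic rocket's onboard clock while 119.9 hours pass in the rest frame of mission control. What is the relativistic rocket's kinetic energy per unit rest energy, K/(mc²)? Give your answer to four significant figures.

From Δt = γΔτ: γ = 119.9/64.3 = 1.8647.
K/(mc²) = γ − 1 = 1.8647 − 1 = 0.8647.

0.8647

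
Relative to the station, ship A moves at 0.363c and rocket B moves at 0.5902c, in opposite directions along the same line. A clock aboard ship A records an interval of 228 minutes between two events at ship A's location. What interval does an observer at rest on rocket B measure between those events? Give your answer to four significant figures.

The velocity of ship A relative to rocket B is (0.363 + 0.5902)c / (1 + 0.363×0.5902) = 0.78502c; relative speed 0.78502c.
γ for this relative speed: γ = 1/√(1 − 0.616256) = 1.6143.
The clock on ship A records proper time, so rocket B measures Δt = γΔτ = 1.6143 × 228 = 368.1 minutes.

368.1 minutes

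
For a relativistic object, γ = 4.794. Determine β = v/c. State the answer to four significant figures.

β = √(1 − 1/γ²) = √(1 − 1/22.982436) = √0.956489 = 0.9780.

0.9780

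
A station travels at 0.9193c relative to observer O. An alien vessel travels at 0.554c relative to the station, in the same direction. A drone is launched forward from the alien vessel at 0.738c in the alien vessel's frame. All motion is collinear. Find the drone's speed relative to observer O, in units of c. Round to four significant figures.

Compose velocities in two stages. Stage 1 (into S'): u₁ = (0.738+0.554)/(1+0.738×0.554) = 0.91706.
Stage 2 (into S): u = (0.91706+0.9193)/(1+0.91706×0.9193) = 0.99637, so the speed is 0.9964c.

0.9964c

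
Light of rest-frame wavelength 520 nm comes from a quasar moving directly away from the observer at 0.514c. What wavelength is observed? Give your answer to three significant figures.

Relativistic Doppler for wavelength: λ_obs = λ_src · √((1+β)/(1−β)).
With β = 0.514: factor = √(1.514/0.486) = 1.765.
λ_obs = 520 × 1.765 = 918 nm.

918 nm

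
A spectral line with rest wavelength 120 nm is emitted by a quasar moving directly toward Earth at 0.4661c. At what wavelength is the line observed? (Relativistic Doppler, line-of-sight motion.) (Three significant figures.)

72.4 nm

Relativistic Doppler for wavelength: λ_obs = λ_src · √((1−β)/(1+β)).
With β = 0.4661: factor = √(0.5339/1.4661) = 0.60346.
λ_obs = 120 × 0.60346 = 72.4 nm.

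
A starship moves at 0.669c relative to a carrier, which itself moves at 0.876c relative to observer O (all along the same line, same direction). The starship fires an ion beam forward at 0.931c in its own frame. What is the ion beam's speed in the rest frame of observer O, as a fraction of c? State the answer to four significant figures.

0.9991c

Compose velocities in two stages. Stage 1 (into S'): u₁ = (0.931+0.669)/(1+0.931×0.669) = 0.98593.
Stage 2 (into S): u = (0.98593+0.876)/(1+0.98593×0.876) = 0.99906, so the speed is 0.9991c.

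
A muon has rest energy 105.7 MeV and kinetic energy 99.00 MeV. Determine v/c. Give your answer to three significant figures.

K = (γ−1)mc², so γ = 1 + 99.00/105.7 = 1.9366.
Then v/c = √(1 − γ⁻²) = √(1 − 0.266637) = √0.733363 = 0.856.

0.856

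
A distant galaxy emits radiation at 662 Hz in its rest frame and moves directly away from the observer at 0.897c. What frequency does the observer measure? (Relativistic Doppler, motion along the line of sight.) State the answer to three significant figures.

154 Hz

Relativistic Doppler (source moving away): f_obs = f_src · √((1−β)/(1+β)).
With β = 0.897: factor = √(0.103/1.897) = 0.23302.
f_obs = 662 × 0.23302 = 154 Hz.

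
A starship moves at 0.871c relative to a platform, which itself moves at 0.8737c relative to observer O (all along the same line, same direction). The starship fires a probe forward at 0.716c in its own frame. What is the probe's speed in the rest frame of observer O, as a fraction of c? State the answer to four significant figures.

0.9985c

Compose velocities in two stages. Stage 1 (into S'): u₁ = (0.716+0.871)/(1+0.716×0.871) = 0.97744.
Stage 2 (into S): u = (0.97744+0.8737)/(1+0.97744×0.8737) = 0.99846, so the speed is 0.9985c.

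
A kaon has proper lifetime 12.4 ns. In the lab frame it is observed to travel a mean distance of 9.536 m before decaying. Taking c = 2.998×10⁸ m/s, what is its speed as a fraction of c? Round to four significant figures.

Let x = d/(cτ) = 9.536 m / (2.998×10⁸ m/s × 1.240×10^-8 s) = 2.5652. Since d = βγcτ, x = βγ = β/√(1−β²).
Solving: β² = x²/(1+x²) = 6.58025/7.58025 = 0.868078, so β = 0.9317.

0.9317c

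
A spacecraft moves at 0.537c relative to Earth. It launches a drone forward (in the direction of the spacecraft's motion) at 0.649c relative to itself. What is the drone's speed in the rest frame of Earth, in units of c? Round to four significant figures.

0.8795c

In units of c, u = (u' + v)/(1 + u'v) with u' = 0.649 and v = 0.537.
Numerator: 0.649 + 0.537 = 1.186. Denominator: 1 + (0.649)(0.537) = 1.348513.
u = 1.186/1.348513 = 0.87949, so the speed is 0.8795c.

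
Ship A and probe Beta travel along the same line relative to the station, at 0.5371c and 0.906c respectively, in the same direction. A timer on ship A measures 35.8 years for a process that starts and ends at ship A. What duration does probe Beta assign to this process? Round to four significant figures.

Transform ship A's velocity into probe Beta's frame: (0.5371 − 0.906)/(1 − 0.5371·0.906) = −0.3689/0.5133874, so the relative speed is 0.71856c.
At |u| = 0.71856c, γ = (1 − 0.516328)^(−1/2) = 1.4379.
Ship A's interval is proper; time dilation gives Δt_B = γΔτ = 1.4379 × 35.8 years = 51.48 years.

51.48 years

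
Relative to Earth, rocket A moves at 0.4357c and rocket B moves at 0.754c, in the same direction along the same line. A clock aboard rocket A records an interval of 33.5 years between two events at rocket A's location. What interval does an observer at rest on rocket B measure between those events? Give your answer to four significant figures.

Speed of rocket A in rocket B's frame: u = (v_A − v_B)/(1 − v_A v_B/c²) = (0.4357 − 0.754)/(1 − 0.4357×0.754) = −0.3183/0.6714822 = −0.47403; |u| = 0.47403c.
At |u| = 0.47403c, γ = (1 − 0.224704)^(−1/2) = 1.1357.
The clock on rocket A records proper time, so rocket B measures Δt = γΔτ = 1.1357 × 33.5 = 38.05 years.

38.05 years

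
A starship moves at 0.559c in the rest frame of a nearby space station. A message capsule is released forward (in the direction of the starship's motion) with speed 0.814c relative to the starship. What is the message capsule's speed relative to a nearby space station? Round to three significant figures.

0.944c

Relativistic velocity addition: u = (u' + v)/(1 + u'v/c²), with u' = 0.814c and v = 0.559c.
Numerator: 0.814 + 0.559 = 1.373. Denominator: 1 + (0.814)(0.559) = 1.455026.
u = 1.373/1.455026 = 0.94363, so the speed is 0.944c.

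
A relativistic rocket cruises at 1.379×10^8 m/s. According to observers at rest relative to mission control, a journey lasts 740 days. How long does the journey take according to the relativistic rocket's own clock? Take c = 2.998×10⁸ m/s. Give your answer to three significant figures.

β = v/c = (1.379×10^8 m/s)/(2.998×10⁸ m/s) = 0.459973.
With β = 0.459973, γ = 1/√(1 − 0.459973²) = 1/√0.7884248 = 1.1262.
The moving clock records proper time: Δτ = Δt/γ = 740/1.1262 = 657 days.

657 days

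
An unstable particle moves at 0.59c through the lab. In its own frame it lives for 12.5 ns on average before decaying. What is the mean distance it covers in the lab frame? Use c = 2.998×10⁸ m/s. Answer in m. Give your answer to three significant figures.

γ = 1/√(1 − β²) = 1/√(1 − 0.3481) = 1/√0.6519 = 1/0.807403 = 1.2385.
Lab-frame lifetime: Δt = γτ = 1.2385 × 12.5 ns = 15.481 ns.
Distance: d = vΔt = 0.59 × 2.998×10⁸ m/s × 1.5481×10^-8 s = 2.74 m.

2.74 m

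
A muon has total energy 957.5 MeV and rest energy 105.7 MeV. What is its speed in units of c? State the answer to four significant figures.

0.9939c

γ = E/(mc²) = 957.5/105.7 = 9.0587.
β = √(1 − 1/γ²) = √(1 − 0.0121862) = √0.9878138 = 0.9939.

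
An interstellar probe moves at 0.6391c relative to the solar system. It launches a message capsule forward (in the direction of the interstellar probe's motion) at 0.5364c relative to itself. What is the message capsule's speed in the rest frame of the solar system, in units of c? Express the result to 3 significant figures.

0.875c

In units of c, u = (u' + v)/(1 + u'v) with u' = 0.5364 and v = 0.6391.
Numerator: 0.5364 + 0.6391 = 1.1755. Denominator: 1 + (0.5364)(0.6391) = 1.34281324.
u = 1.1755/1.34281324 = 0.8754, so the speed is 0.875c.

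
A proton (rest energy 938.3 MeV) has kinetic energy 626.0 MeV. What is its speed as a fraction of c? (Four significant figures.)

γ = 1 + K/(mc²) = 1 + 626.0/938.3 = 1.6672.
β = √(1 − 1/γ²) = √(1 − 0.35977) = √0.64023 = 0.8001.

0.8001c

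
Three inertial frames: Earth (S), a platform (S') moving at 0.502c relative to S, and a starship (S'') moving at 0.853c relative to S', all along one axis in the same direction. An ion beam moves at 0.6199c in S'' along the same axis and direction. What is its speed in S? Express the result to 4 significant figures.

0.9877c

First combine the ion beam and starship (S''→S'): u₁ = (0.6199 + 0.853)/(1 + 0.6199×0.853) = 1.4729/1.5287747 = 0.96345.
Then combine with the platform (S'→S): u = (0.96345 + 0.502)/(1 + 0.96345×0.502) = 1.46545/1.4836519 = 0.98773.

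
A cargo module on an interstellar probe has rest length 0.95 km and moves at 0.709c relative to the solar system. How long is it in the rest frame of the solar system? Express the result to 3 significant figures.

0.670 km

γ = 1/√(1 − β²) = 1/√(1 − 0.502681) = 1/√0.497319 = 1/0.705208 = 1.418.
Length contraction: L = L₀/γ = 0.95/1.418 = 0.670 km.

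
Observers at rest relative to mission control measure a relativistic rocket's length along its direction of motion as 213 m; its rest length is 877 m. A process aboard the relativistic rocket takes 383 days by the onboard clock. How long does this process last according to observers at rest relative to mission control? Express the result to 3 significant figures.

1580 days

γ = L₀/L = 877/213 = 4.11737.
Δt = γΔτ = 4.11737 × 383 = 1580 days.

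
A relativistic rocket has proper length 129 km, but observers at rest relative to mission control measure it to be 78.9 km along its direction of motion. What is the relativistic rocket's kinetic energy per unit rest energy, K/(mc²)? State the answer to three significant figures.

0.635

Length contraction gives γ = L₀/L = 129/78.9 = 1.63498.
K/(mc²) = γ − 1 = 1.63498 − 1 = 0.635.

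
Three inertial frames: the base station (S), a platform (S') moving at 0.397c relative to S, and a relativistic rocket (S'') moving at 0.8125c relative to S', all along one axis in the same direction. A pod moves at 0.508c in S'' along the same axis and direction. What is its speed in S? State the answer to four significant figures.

Apply u = (u'+v)/(1+u'v) twice. Pod in the platform frame: (0.508+0.8125)/(1+0.508·0.8125) = 1.3205/1.41275 = 0.9347c.
That velocity, transformed to the rest frame of the base station: (0.9347+0.397)/(1+0.9347·0.397) = 1.3317/1.3710759 = 0.97128c.

0.9713c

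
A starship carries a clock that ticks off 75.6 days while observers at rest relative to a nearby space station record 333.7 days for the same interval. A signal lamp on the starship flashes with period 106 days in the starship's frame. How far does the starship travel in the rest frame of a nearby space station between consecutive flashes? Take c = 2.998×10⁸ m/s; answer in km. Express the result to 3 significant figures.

From Δt = γΔτ: γ = 333.7/75.6 = 4.41402.
β = √(1 − 1/γ²) = 0.974. Lab-frame period = γτ = 4.41402×106 days = 467.89 days. Distance = βc × γτ = 0.974 × 2.998×10⁸ m/s × 40425696 s = 1.1805×10^16 m = 1.18×10^13 km.

1.18×10^13 km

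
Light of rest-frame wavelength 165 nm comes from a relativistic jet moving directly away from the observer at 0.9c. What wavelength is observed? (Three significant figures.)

719 nm

Relativistic Doppler for wavelength: λ_obs = λ_src · √((1+β)/(1−β)).
With β = 0.9: factor = √(1.9/0.1) = 4.3589.
λ_obs = 165 × 4.3589 = 719 nm.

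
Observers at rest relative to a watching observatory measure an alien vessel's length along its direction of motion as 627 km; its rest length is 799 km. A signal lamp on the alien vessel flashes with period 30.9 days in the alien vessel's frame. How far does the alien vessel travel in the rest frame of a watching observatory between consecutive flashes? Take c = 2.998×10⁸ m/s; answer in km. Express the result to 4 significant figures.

6.322×10^11 km

γ = L₀/L = 799/627 = 1.27432.
β = √(1 − 1/γ²) = 0.61983. Lab-frame period = γτ = 1.27432×30.9 days = 39.376 days. Distance = βc × γτ = 0.61983 × 2.998×10⁸ m/s × 3402086.4 s = 6.3219×10^14 m = 6.322×10^11 km.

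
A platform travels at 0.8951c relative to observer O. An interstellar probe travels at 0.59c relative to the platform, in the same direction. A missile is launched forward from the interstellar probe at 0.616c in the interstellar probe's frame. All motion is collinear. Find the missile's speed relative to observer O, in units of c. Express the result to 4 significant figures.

First combine the missile and interstellar probe (S''→S'): u₁ = (0.616 + 0.59)/(1 + 0.616×0.59) = 1.206/1.36344 = 0.88453.
Then combine with the platform (S'→S): u = (0.88453 + 0.8951)/(1 + 0.88453×0.8951) = 1.77963/1.791742803 = 0.99324.

0.9932c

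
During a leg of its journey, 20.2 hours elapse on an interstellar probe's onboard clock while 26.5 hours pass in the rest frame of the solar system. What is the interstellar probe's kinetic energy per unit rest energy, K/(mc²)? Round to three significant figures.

γ = Δt/Δτ = 26.5/20.2 = 1.31188.
K/(mc²) = γ − 1 = 1.31188 − 1 = 0.312.

0.312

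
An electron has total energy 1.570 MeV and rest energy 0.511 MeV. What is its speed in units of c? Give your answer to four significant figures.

0.9455c

Total energy E = γmc² gives γ = 1.570/0.511 = 3.0724.
Hence β = √(1 − 1/γ²) = √(1 − 0.105936) = √0.894064 = 0.9455.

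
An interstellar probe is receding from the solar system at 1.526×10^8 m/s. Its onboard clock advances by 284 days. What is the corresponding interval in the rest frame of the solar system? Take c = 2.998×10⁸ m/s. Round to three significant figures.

β = v/c = (1.526×10^8 m/s)/(2.998×10⁸ m/s) = 0.509006.
With β = 0.509006, γ = 1/√(1 − 0.509006²) = 1/√0.7409129 = 1.1618.
The onboard clock measures proper time, so the interval in the rest frame of the solar system is dilated: Δt = γ·Δτ = 1.1618 × 284 days = 330 days.

330 days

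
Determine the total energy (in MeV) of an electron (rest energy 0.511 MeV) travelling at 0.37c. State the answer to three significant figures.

0.550 MeV

γ = 1/√(1 − β²) = 1/√(1 − 0.1369) = 1/√0.8631 = 1/0.929032 = 1.0764.
Total energy: E = γmc² = 1.0764 × 0.511 MeV = 0.550 MeV.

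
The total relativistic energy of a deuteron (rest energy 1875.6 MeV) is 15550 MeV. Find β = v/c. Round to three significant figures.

0.993

Total energy E = γmc² gives γ = 15550/1875.6 = 8.2907.
Hence β = √(1 − 1/γ²) = √(1 − 0.0145485) = √0.9854515 = 0.993.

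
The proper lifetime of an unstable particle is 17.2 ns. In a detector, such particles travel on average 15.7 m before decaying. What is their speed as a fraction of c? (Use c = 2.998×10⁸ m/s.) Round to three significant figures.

0.950c

d = βγcτ ⇒ βγ = d/(cτ) = 15.70 m / (5.15656 m) = 3.0447.
β = (βγ)/√(1+(βγ)²) = 3.0447/√10.2702 = 0.950.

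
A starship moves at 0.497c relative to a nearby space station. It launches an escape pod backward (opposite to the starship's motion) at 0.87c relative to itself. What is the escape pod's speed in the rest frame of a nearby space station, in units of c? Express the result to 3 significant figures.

0.657c

In units of c, u = (u' + v)/(1 + u'v) with u' = −0.87 and v = 0.497.
Numerator: −0.87 + 0.497 = −0.373. Denominator: 1 + (−0.87)(0.497) = 0.56761.
u = −0.373/0.56761 = −0.65714, so the speed is 0.657c.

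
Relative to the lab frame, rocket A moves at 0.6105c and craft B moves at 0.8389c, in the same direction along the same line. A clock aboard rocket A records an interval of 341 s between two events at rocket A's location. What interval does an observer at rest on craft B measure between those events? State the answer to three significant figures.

386 s

Speed of rocket A in craft B's frame: u = (v_A − v_B)/(1 − v_A v_B/c²) = (0.6105 − 0.8389)/(1 − 0.6105×0.8389) = −0.2284/0.48785155 = −0.46818; |u| = 0.46818c.
At |u| = 0.46818c, γ = (1 − 0.219193)^(−1/2) = 1.1317.
The clock on rocket A records proper time, so craft B measures Δt = γΔτ = 1.1317 × 341 = 386 s.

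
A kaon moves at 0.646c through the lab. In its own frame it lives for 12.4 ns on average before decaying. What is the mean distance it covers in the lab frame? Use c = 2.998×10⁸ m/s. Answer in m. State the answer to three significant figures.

3.15 m

With β = 0.646, γ = 1/√(1 − 0.646²) = 1/√0.582684 = 1.31.
Lab-frame lifetime: Δt = γτ = 1.31 × 12.4 ns = 16.244 ns.
Distance: d = vΔt = 0.646 × 2.998×10⁸ m/s × 1.6244×10^-8 s = 3.15 m.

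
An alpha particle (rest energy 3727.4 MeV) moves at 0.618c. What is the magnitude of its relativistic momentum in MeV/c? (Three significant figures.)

γ = 1/√(1 − β²) = 1/√(1 − 0.381924) = 1/√0.618076 = 1/0.786178 = 1.272.
Momentum: p = γβ·mc = 1.272 × 0.618 × 3727.4 MeV/c = 2930 MeV/c.

2930 MeV/c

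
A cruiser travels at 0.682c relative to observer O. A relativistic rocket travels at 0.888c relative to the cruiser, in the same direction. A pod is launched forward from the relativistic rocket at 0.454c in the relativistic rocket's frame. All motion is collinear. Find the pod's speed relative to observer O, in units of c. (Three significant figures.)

0.992c

Compose velocities in two stages. Stage 1 (into S'): u₁ = (0.454+0.888)/(1+0.454×0.888) = 0.95642.
Stage 2 (into S): u = (0.95642+0.682)/(1+0.95642×0.682) = 0.99161, so the speed is 0.992c.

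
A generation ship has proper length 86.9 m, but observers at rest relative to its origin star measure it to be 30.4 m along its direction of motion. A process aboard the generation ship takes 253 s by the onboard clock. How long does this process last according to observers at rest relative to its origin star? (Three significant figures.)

723 s

From L = L₀/γ: γ = 86.9/30.4 = 2.85855.
The same γ dilates the second interval: 2.85855 × 253 s = 723 s.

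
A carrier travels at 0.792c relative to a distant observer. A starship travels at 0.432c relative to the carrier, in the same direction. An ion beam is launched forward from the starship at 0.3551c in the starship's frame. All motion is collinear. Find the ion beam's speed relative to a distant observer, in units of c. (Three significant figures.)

0.957c

Compose velocities in two stages. Stage 1 (into S'): u₁ = (0.3551+0.432)/(1+0.3551×0.432) = 0.68242.
Stage 2 (into S): u = (0.68242+0.792)/(1+0.68242×0.792) = 0.95712, so the speed is 0.957c.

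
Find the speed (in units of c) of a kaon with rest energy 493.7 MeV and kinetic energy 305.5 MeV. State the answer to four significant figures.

0.7864c

γ = 1 + K/(mc²) = 1 + 305.5/493.7 = 1.6188.
β = √(1 − 1/γ²) = √(1 − 0.381605) = √0.618395 = 0.7864.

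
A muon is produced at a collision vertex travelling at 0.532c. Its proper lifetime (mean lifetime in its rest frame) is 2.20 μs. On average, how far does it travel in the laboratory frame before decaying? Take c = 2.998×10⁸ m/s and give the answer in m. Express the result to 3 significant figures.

Lorentz factor: γ = (1 − 0.283024)^(−1/2) = 1.181.
Lab-frame lifetime: Δt = γτ = 1.181 × 2.20 μs = 2.5982 μs.
Distance: d = vΔt = 0.532 × 2.998×10⁸ m/s × 2.5982×10^-6 s = 414 m.

414 m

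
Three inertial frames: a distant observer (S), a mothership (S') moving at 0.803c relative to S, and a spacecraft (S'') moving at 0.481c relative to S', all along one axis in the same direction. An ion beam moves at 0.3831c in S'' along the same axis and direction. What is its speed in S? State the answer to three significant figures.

Apply u = (u'+v)/(1+u'v) twice. Ion beam in the mothership frame: (0.3831+0.481)/(1+0.3831·0.481) = 0.8641/1.1842711 = 0.72965c.
That velocity, transformed to the rest frame of a distant observer: (0.72965+0.803)/(1+0.72965·0.803) = 1.53265/1.58590895 = 0.96642c.

0.966c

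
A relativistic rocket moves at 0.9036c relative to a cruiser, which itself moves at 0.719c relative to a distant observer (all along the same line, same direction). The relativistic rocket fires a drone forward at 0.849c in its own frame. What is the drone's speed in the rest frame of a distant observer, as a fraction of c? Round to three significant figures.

0.999c

Compose velocities in two stages. Stage 1 (into S'): u₁ = (0.849+0.9036)/(1+0.849×0.9036) = 0.99176.
Stage 2 (into S): u = (0.99176+0.719)/(1+0.99176×0.719) = 0.99865, so the speed is 0.999c.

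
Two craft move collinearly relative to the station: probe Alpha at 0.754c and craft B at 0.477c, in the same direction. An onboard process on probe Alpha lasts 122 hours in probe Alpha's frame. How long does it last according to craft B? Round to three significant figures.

135 hours

Transform probe Alpha's velocity into craft B's frame: (0.754 − 0.477)/(1 − 0.754·0.477) = 0.277/0.640342, so the relative speed is 0.43258c.
At |u| = 0.43258c, γ = (1 − 0.187125)^(−1/2) = 1.1091.
Probe Alpha's interval is proper; time dilation gives Δt_B = γΔτ = 1.1091 × 122 hours = 135 hours.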